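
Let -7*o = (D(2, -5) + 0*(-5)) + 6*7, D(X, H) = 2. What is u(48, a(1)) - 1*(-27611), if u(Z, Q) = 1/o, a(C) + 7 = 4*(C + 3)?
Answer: 1214877/44 ≈ 27611.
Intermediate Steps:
a(C) = 5 + 4*C (a(C) = -7 + 4*(C + 3) = -7 + 4*(3 + C) = -7 + (12 + 4*C) = 5 + 4*C)
o = -44/7 (o = -((2 + 0*(-5)) + 6*7)/7 = -((2 + 0) + 42)/7 = -(2 + 42)/7 = -⅐*44 = -44/7 ≈ -6.2857)
u(Z, Q) = -7/44 (u(Z, Q) = 1/(-44/7) = -7/44)
u(48, a(1)) - 1*(-27611) = -7/44 - 1*(-27611) = -7/44 + 27611 = 1214877/44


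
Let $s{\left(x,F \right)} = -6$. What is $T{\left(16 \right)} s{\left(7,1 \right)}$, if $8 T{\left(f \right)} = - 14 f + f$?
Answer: $156$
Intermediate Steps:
$T{\left(f \right)} = - \frac{13 f}{8}$ ($T{\left(f \right)} = \frac{- 14 f + f}{8} = \frac{\left(-13\right) f}{8} = - \frac{13 f}{8}$)
$T{\left(16 \right)} s{\left(7,1 \right)} = \left(- \frac{13}{8}\right) 16 \left(-6\right) = \left(-26\right) \left(-6\right) = 156$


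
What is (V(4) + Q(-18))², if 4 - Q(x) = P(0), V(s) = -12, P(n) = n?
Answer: 64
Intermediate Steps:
Q(x) = 4 (Q(x) = 4 - 1*0 = 4 + 0 = 4)
(V(4) + Q(-18))² = (-12 + 4)² = (-8)² = 64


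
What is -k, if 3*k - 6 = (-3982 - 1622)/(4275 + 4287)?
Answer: -7628/4281 ≈ -1.7818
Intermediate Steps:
k = 7628/4281 (k = 2 + ((-3982 - 1622)/(4275 + 4287))/3 = 2 + (-5604/8562)/3 = 2 + (-5604*1/8562)/3 = 2 + (⅓)*(-934/1427) = 2 - 934/4281 = 7628/4281 ≈ 1.7818)
-k = -1*7628/4281 = -7628/4281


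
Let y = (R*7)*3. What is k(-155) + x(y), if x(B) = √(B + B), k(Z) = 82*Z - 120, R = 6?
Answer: -12830 + 6*√7 ≈ -12814.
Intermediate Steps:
k(Z) = -120 + 82*Z
y = 126 (y = (6*7)*3 = 42*3 = 126)
x(B) = √2*√B (x(B) = √(2*B) = √2*√B)
k(-155) + x(y) = (-120 + 82*(-155)) + √2*√126 = (-120 - 12710) + √2*(3*√14) = -12830 + 6*√7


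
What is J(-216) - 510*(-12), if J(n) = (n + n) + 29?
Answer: 5717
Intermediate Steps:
J(n) = 29 + 2*n (J(n) = 2*n + 29 = 29 + 2*n)
J(-216) - 510*(-12) = (29 + 2*(-216)) - 510*(-12) = (29 - 432) - 1*(-6120) = -403 + 6120 = 5717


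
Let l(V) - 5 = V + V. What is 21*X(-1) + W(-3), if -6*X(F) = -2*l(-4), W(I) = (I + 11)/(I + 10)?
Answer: -139/7 ≈ -19.857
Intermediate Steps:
W(I) = (11 + I)/(10 + I)
l(V) = 5 + 2*V (l(V) = 5 + (V + V) = 5 + 2*V)
X(F) = -1 (X(F) = -(-1)*(5 + 2*(-4))/3 = -(-1)*(5 - 8)/3 = -(-1)*(-3)/3 = -⅙*6 = -1)
21*X(-1) + W(-3) = 21*(-1) + (11 - 3)/(10 - 3) = -21 + 8/7 = -139/7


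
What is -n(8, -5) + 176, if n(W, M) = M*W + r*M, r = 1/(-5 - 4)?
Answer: 1939/9 ≈ 215.44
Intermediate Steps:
r = -1/9 (r = 1/(-9) = -1/9 ≈ -0.11111)
n(W, M) = -M/9 + M*W (n(W, M) = M*W - M/9 = -M/9 + M*W)
-n(8, -5) + 176 = -(-5)*(-1/9 + 8) + 176 = -(-5)*71/9 + 176 = -1*(-355/9) + 176 = 355/9 + 176 = 1939/9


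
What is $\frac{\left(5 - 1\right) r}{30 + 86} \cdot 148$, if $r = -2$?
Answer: $- \frac{296}{29} \approx -10.207$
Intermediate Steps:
$\frac{\left(5 - 1\right) r}{30 + 86} \cdot 148 = \frac{\left(5 - 1\right) \left(-2\right)}{30 + 86} \cdot 148 = \frac{4 \left(-2\right)}{116} \cdot 148 = \frac{1}{116} \left(-8\right) 148 = \left(- \frac{2}{29}\right) 148 = - \frac{296}{29}$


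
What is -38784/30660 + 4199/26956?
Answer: -76393347/68872580 ≈ -1.1092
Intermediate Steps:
-38784/30660 + 4199/26956 = -38784*1/30660 + 4199*(1/26956) = -3232/2555 + 4199/26956 = -76393347/68872580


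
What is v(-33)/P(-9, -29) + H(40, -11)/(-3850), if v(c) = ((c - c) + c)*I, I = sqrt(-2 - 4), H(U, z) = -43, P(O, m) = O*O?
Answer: 43/3850 - 11*I*sqrt(6)/27 ≈ 0.011169 - 0.99794*I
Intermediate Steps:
P(O, m) = O**2
I = I*sqrt(6) (I = sqrt(-6) = I*sqrt(6) ≈ 2.4495*I)
v(c) = I*c*sqrt(6) (v(c) = ((c - c) + c)*(I*sqrt(6)) = (0 + c)*(I*sqrt(6)) = c*(I*sqrt(6)) = I*c*sqrt(6))
v(-33)/P(-9, -29) + H(40, -11)/(-3850) = (I*(-33)*sqrt(6))/((-9)**2) - 43/(-3850) = -33*I*sqrt(6)/81 - 43*(-1/3850) = -33*I*sqrt(6)*(1/81) + 43/3850 = -11*I*sqrt(6)/27 + 43/3850 = 43/3850 - 11*I*sqrt(6)/27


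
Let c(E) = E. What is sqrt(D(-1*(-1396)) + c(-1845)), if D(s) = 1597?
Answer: 2*I*sqrt(62) ≈ 15.748*I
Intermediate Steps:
sqrt(D(-1*(-1396)) + c(-1845)) = sqrt(1597 - 1845) = sqrt(-248) = 2*I*sqrt(62)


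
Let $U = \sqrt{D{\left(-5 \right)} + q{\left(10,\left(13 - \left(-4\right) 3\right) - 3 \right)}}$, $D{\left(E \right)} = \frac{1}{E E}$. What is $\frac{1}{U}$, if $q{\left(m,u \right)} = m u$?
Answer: $\frac{5 \sqrt{5501}}{5501} \approx 0.067414$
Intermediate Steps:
$D{\left(E \right)} = \frac{1}{E^{2}}$
$U = \frac{\sqrt{5501}}{5}$ ($U = \sqrt{\frac{1}{25} + 10 \left(\left(13 - \left(-4\right) 3\right) - 3\right)} = \sqrt{\frac{1}{25} + 10 \left(\left(13 - -12\right) - 3\right)} = \sqrt{\frac{1}{25} + 10 \left(\left(13 + 12\right) - 3\right)} = \sqrt{\frac{1}{25} + 10 \left(25 - 3\right)} = \sqrt{\frac{1}{25} + 10 \cdot 22} = \sqrt{\frac{1}{25} + 220} = \sqrt{\frac{5501}{25}} = \frac{\sqrt{5501}}{5} \approx 14.834$)
$\frac{1}{U} = \frac{1}{\frac{1}{5} \sqrt{5501}} = \frac{5 \sqrt{5501}}{5501}$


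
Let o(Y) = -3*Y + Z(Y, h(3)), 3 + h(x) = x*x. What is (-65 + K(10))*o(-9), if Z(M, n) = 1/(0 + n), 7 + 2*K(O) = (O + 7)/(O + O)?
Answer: -443849/240 ≈ -1849.4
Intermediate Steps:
h(x) = -3 + x² (h(x) = -3 + x*x = -3 + x²)
K(O) = -7/2 + (7 + O)/(4*O) (K(O) = -7/2 + ((O + 7)/(O + O))/2 = -7/2 + ((7 + O)/((2*O)))/2 = -7/2 + ((7 + O)*(1/(2*O)))/2 = -7/2 + ((7 + O)/(2*O))/2 = -7/2 + (7 + O)/(4*O))
Z(M, n) = 1/n
o(Y) = ⅙ - 3*Y (o(Y) = -3*Y + 1/(-3 + 3²) = -3*Y + 1/(-3 + 9) = -3*Y + 1/6 = -3*Y + ⅙ = ⅙ - 3*Y)
(-65 + K(10))*o(-9) = (-65 + (¼)*(7 - 13*10)/10)*(⅙ - 3*(-9)) = (-65 + (¼)*(⅒)*(7 - 130))*(⅙ + 27) = (-65 + (¼)*(⅒)*(-123))*(163/6) = (-65 - 123/40)*(163/6) = -2723/40*163/6 = -443849/240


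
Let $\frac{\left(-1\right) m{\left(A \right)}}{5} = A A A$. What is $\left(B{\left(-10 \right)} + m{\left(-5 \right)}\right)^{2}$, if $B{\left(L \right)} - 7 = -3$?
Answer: $395641$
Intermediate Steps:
$m{\left(A \right)} = - 5 A^{3}$ ($m{\left(A \right)} = - 5 A A A = - 5 A^{2} A = - 5 A^{3}$)
$B{\left(L \right)} = 4$ ($B{\left(L \right)} = 7 - 3 = 4$)
$\left(B{\left(-10 \right)} + m{\left(-5 \right)}\right)^{2} = \left(4 - 5 \left(-5\right)^{3}\right)^{2} = \left(4 - -625\right)^{2} = \left(4 + 625\right)^{2} = 629^{2} = 395641$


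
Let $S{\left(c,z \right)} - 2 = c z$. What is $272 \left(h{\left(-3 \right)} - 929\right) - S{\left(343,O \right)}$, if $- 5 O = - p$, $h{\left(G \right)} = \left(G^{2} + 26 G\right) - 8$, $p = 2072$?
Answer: $- \frac{2078866}{5} \approx -4.1577 \cdot 10^{5}$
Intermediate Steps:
$h{\left(G \right)} = -8 + G^{2} + 26 G$
$O = \frac{2072}{5}$ ($O = - \frac{\left(-1\right) 2072}{5} = \left(- \frac{1}{5}\right) \left(-2072\right) = \frac{2072}{5} \approx 414.4$)
$S{\left(c,z \right)} = 2 + c z$
$272 \left(h{\left(-3 \right)} - 929\right) - S{\left(343,O \right)} = 272 \left(\left(-8 + \left(-3\right)^{2} + 26 \left(-3\right)\right) - 929\right) - \left(2 + 343 \cdot \frac{2072}{5}\right) = 272 \left(\left(-8 + 9 - 78\right) - 929\right) - \left(2 + \frac{710696}{5}\right) = 272 \left(-77 - 929\right) - \frac{710706}{5} = 272 \left(-1006\right) - \frac{710706}{5} = -273632 - \frac{710706}{5} = - \frac{2078866}{5}$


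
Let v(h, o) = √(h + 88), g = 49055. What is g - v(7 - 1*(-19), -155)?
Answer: 49055 - √114 ≈ 49044.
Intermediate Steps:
v(h, o) = √(88 + h)
g - v(7 - 1*(-19), -155) = 49055 - √(88 + (7 - 1*(-19))) = 49055 - √(88 + (7 + 19)) = 49055 - √(88 + 26) = 49055 - √114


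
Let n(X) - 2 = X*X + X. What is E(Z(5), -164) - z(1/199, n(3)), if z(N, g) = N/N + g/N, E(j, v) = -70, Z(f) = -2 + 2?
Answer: -2857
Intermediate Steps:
Z(f) = 0
n(X) = 2 + X + X² (n(X) = 2 + (X*X + X) = 2 + (X² + X) = 2 + (X + X²) = 2 + X + X²)
z(N, g) = 1 + g/N
E(Z(5), -164) - z(1/199, n(3)) = -70 - (1/199 + (2 + 3 + 3²))/(1/199) = -70 - (1/199 + (2 + 3 + 9))/1/199 = -70 - 199*(1/199 + 14) = -70 - 199*2787/199 = -70 - 1*2787 = -70 - 2787 = -2857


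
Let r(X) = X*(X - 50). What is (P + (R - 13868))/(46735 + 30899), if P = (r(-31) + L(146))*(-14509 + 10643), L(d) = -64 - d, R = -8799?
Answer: -8918333/77634 ≈ -114.88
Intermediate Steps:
r(X) = X*(-50 + X)
P = -8895666 (P = (-31*(-50 - 31) + (-64 - 1*146))*(-14509 + 10643) = (-31*(-81) + (-64 - 146))*(-3866) = (2511 - 210)*(-3866) = 2301*(-3866) = -8895666)
(P + (R - 13868))/(46735 + 30899) = (-8895666 + (-8799 - 13868))/(46735 + 30899) = (-8895666 - 22667)/77634 = -8918333*1/77634 = -8918333/77634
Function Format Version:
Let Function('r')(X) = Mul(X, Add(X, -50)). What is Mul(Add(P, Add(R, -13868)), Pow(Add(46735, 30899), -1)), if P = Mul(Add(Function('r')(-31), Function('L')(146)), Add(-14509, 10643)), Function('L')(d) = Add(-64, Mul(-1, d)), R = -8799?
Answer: Rational(-8918333, 77634) ≈ -114.88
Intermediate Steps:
Function('r')(X) = Mul(X, Add(-50, X))
P = -8895666 (P = Mul(Add(Mul(-31, Add(-50, -31)), Add(-64, Mul(-1, 146))), Add(-14509, 10643)) = Mul(Add(Mul(-31, -81), Add(-64, -146)), -3866) = Mul(Add(2511, -210), -3866) = Mul(2301, -3866) = -8895666)
Mul(Add(P, Add(R, -13868)), Pow(Add(46735, 30899), -1)) = Mul(Add(-8895666, Add(-8799, -13868)), Pow(Add(46735, 30899), -1)) = Mul(Add(-8895666, -22667), Pow(77634, -1)) = Mul(-8918333, Rational(1, 77634)) = Rational(-8918333, 77634)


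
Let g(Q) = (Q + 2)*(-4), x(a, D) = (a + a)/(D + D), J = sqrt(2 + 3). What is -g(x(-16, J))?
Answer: 8 - 64*sqrt(5)/5 ≈ -20.622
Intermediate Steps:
J = sqrt(5) ≈ 2.2361
x(a, D) = a/D (x(a, D) = (2*a)/((2*D)) = (2*a)*(1/(2*D)) = a/D)
g(Q) = -8 - 4*Q (g(Q) = (2 + Q)*(-4) = -8 - 4*Q)
-g(x(-16, J)) = -(-8 - (-64)/(sqrt(5))) = -(-8 - (-64)*sqrt(5)/5) = -(-8 + 64*sqrt(5)/5) = 8 - 64*sqrt(5)/5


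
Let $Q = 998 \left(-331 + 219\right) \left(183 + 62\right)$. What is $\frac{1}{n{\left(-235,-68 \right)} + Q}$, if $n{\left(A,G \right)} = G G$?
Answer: $- \frac{1}{27380496} \approx -3.6522 \cdot 10^{-8}$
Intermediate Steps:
$n{\left(A,G \right)} = G^{2}$
$Q = -27385120$ ($Q = 998 \left(\left(-112\right) 245\right) = 998 \left(-27440\right) = -27385120$)
$\frac{1}{n{\left(-235,-68 \right)} + Q} = \frac{1}{\left(-68\right)^{2} - 27385120} = \frac{1}{4624 - 27385120} = \frac{1}{-27380496} = - \frac{1}{27380496}$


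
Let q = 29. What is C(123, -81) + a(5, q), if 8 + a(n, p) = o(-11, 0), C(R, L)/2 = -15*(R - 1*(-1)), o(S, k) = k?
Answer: -3728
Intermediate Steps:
C(R, L) = -30 - 30*R (C(R, L) = 2*(-15*(R - 1*(-1))) = 2*(-15*(R + 1)) = 2*(-15*(1 + R)) = 2*(-15 - 15*R) = -30 - 30*R)
a(n, p) = -8 (a(n, p) = -8 + 0 = -8)
C(123, -81) + a(5, q) = (-30 - 30*123) - 8 = (-30 - 3690) - 8 = -3720 - 8 = -3728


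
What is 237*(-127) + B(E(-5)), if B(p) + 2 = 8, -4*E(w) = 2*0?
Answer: -30093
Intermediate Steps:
E(w) = 0 (E(w) = -0/2 = -¼*0 = 0)
B(p) = 6 (B(p) = -2 + 8 = 6)
237*(-127) + B(E(-5)) = 237*(-127) + 6 = -30099 + 6 = -30093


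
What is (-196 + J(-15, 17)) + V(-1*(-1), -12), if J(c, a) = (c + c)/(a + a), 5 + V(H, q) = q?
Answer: -3636/17 ≈ -213.88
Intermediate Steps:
V(H, q) = -5 + q
J(c, a) = c/a (J(c, a) = (2*c)/((2*a)) = (2*c)*(1/(2*a)) = c/a)
(-196 + J(-15, 17)) + V(-1*(-1), -12) = (-196 - 15/17) + (-5 - 12) = (-196 - 15*1/17) - 17 = (-196 - 15/17) - 17 = -3347/17 - 17 = -3636/17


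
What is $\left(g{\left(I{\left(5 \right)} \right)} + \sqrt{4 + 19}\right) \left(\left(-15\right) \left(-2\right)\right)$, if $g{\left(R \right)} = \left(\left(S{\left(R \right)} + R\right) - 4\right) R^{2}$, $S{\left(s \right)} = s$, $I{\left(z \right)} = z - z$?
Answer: $30 \sqrt{23} \approx 143.88$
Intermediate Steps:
$I{\left(z \right)} = 0$
$g{\left(R \right)} = R^{2} \left(-4 + 2 R\right)$ ($g{\left(R \right)} = \left(\left(R + R\right) - 4\right) R^{2} = \left(2 R - 4\right) R^{2} = \left(-4 + 2 R\right) R^{2} = R^{2} \left(-4 + 2 R\right)$)
$\left(g{\left(I{\left(5 \right)} \right)} + \sqrt{4 + 19}\right) \left(\left(-15\right) \left(-2\right)\right) = \left(2 \cdot 0^{2} \left(-2 + 0\right) + \sqrt{4 + 19}\right) \left(\left(-15\right) \left(-2\right)\right) = \left(2 \cdot 0 \left(-2\right) + \sqrt{23}\right) 30 = \left(0 + \sqrt{23}\right) 30 = \sqrt{23} \cdot 30 = 30 \sqrt{23}$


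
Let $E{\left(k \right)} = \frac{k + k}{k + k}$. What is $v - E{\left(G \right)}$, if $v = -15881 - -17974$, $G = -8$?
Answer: $2092$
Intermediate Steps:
$v = 2093$ ($v = -15881 + 17974 = 2093$)
$E{\left(k \right)} = 1$ ($E{\left(k \right)} = \frac{2 k}{2 k} = 2 k \frac{1}{2 k} = 1$)
$v - E{\left(G \right)} = 2093 - 1 = 2092$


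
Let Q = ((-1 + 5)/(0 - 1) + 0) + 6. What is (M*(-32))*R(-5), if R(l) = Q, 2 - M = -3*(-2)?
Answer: 256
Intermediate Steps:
M = -4 (M = 2 - (-3)*(-2) = 2 - 1*6 = 2 - 6 = -4)
Q = 2 (Q = (4/(-1) + 0) + 6 = (4*(-1) + 0) + 6 = (-4 + 0) + 6 = -4 + 6 = 2)
R(l) = 2
(M*(-32))*R(-5) = -4*(-32)*2 = 128*2 = 256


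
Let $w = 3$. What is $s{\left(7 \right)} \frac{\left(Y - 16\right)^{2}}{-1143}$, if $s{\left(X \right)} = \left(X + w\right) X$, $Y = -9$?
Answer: $- \frac{43750}{1143} \approx -38.276$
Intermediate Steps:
$s{\left(X \right)} = X \left(3 + X\right)$ ($s{\left(X \right)} = \left(X + 3\right) X = \left(3 + X\right) X = X \left(3 + X\right)$)
$s{\left(7 \right)} \frac{\left(Y - 16\right)^{2}}{-1143} = 7 \left(3 + 7\right) \frac{\left(-9 - 16\right)^{2}}{-1143} = 7 \cdot 10 \left(-25\right)^{2} \left(- \frac{1}{1143}\right) = 70 \cdot 625 \left(- \frac{1}{1143}\right) = 70 \left(- \frac{625}{1143}\right) = - \frac{43750}{1143}$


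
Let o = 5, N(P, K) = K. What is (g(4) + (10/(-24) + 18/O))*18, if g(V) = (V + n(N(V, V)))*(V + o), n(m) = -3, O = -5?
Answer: 897/10 ≈ 89.700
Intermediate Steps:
g(V) = (-3 + V)*(5 + V) (g(V) = (V - 3)*(V + 5) = (-3 + V)*(5 + V))
(g(4) + (10/(-24) + 18/O))*18 = ((-15 + 4² + 2*4) + (10/(-24) + 18/(-5)))*18 = ((-15 + 16 + 8) + (10*(-1/24) + 18*(-⅕)))*18 = (9 + (-5/12 - 18/5))*18 = (9 - 241/60)*18 = (299/60)*18 = 897/10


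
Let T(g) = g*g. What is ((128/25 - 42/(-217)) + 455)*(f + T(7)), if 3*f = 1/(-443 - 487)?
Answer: 48769978787/2162250 ≈ 22555.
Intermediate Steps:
T(g) = g²
f = -1/2790 (f = 1/(3*(-443 - 487)) = (⅓)/(-930) = (⅓)*(-1/930) = -1/2790 ≈ -0.00035842)
((128/25 - 42/(-217)) + 455)*(f + T(7)) = ((128/25 - 42/(-217)) + 455)*(-1/2790 + 7²) = ((128*(1/25) - 42*(-1/217)) + 455)*(-1/2790 + 49) = ((128/25 + 6/31) + 455)*(136709/2790) = (4118/775 + 455)*(136709/2790) = (356743/775)*(136709/2790) = 48769978787/2162250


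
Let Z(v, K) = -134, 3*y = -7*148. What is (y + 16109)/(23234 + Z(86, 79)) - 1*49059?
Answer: -3399741409/69300 ≈ -49058.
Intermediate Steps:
y = -1036/3 (y = (-7*148)/3 = (⅓)*(-1036) = -1036/3 ≈ -345.33)
(y + 16109)/(23234 + Z(86, 79)) - 1*49059 = (-1036/3 + 16109)/(23234 - 134) - 1*49059 = (47291/3)/23100 - 49059 = (47291/3)*(1/23100) - 49059 = 47291/69300 - 49059 = -3399741409/69300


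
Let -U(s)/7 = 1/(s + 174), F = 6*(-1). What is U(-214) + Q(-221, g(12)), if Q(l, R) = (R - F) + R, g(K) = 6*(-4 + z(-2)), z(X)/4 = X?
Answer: -5513/40 ≈ -137.82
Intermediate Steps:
F = -6
z(X) = 4*X
g(K) = -72 (g(K) = 6*(-4 + 4*(-2)) = 6*(-4 - 8) = 6*(-12) = -72)
U(s) = -7/(174 + s) (U(s) = -7/(s + 174) = -7/(174 + s))
Q(l, R) = 6 + 2*R (Q(l, R) = (R - 1*(-6)) + R = (R + 6) + R = (6 + R) + R = 6 + 2*R)
U(-214) + Q(-221, g(12)) = -7/(174 - 214) + (6 + 2*(-72)) = -7/(-40) + (6 - 144) = -7*(-1/40) - 138 = 7/40 - 138 = -5513/40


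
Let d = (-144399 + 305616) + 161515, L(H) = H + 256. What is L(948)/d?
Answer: 301/80683 ≈ 0.0037307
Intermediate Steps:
L(H) = 256 + H
d = 322732 (d = 161217 + 161515 = 322732)
L(948)/d = (256 + 948)/322732 = 1204*(1/322732) = 301/80683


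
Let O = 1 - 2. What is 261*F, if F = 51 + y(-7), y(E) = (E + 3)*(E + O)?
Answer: 21663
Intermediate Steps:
O = -1
y(E) = (-1 + E)*(3 + E) (y(E) = (E + 3)*(E - 1) = (3 + E)*(-1 + E) = (-1 + E)*(3 + E))
F = 83 (F = 51 + (-3 + (-7)² + 2*(-7)) = 51 + (-3 + 49 - 14) = 51 + 32 = 83)
261*F = 261*83 = 21663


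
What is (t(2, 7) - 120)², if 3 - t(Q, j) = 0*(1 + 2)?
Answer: 13689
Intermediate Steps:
t(Q, j) = 3 (t(Q, j) = 3 - 0*(1 + 2) = 3 - 0*3 = 3 - 1*0 = 3 + 0 = 3)
(t(2, 7) - 120)² = (3 - 120)² = (-117)² = 13689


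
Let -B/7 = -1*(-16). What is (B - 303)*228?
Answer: -94620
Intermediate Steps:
B = -112 (B = -(-7)*(-16) = -7*16 = -112)
(B - 303)*228 = (-112 - 303)*228 = -415*228 = -94620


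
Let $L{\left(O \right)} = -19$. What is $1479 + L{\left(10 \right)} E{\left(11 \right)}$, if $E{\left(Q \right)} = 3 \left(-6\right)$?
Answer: $1821$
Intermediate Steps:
$E{\left(Q \right)} = -18$
$1479 + L{\left(10 \right)} E{\left(11 \right)} = 1479 - -342 = 1479 + 342 = 1821$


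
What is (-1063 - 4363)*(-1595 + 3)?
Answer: 8638192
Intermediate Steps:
(-1063 - 4363)*(-1595 + 3) = -5426*(-1592) = 8638192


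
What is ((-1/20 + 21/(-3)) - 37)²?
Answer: 776161/400 ≈ 1940.4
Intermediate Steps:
((-1/20 + 21/(-3)) - 37)² = ((-1*1/20 + 21*(-⅓)) - 37)² = ((-1/20 - 7) - 37)² = (-141/20 - 37)² = (-881/20)² = 776161/400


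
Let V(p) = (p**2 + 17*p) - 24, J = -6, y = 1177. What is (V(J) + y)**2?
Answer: 1181569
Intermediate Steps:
V(p) = -24 + p**2 + 17*p
(V(J) + y)**2 = ((-24 + (-6)**2 + 17*(-6)) + 1177)**2 = ((-24 + 36 - 102) + 1177)**2 = (-90 + 1177)**2 = 1087**2 = 1181569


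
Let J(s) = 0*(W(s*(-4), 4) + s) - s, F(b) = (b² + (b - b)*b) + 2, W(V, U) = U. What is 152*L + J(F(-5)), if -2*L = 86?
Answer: -6563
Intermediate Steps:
L = -43 (L = -½*86 = -43)
F(b) = 2 + b² (F(b) = (b² + 0*b) + 2 = (b² + 0) + 2 = b² + 2 = 2 + b²)
J(s) = -s (J(s) = 0*(4 + s) - s = 0 - s = -s)
152*L + J(F(-5)) = 152*(-43) - (2 + (-5)²) = -6536 - (2 + 25) = -6536 - 1*27 = -6536 - 27 = -6563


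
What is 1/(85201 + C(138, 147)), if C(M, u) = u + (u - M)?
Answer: 1/85357 ≈ 1.1715e-5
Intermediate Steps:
C(M, u) = -M + 2*u
1/(85201 + C(138, 147)) = 1/(85201 + (-1*138 + 2*147)) = 1/(85201 + (-138 + 294)) = 1/(85201 + 156) = 1/85357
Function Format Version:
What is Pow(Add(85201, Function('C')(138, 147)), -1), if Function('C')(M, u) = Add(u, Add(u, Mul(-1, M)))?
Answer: Rational(1, 85357) ≈ 1.1715e-5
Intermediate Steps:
Function('C')(M, u) = Add(Mul(-1, M), Mul(2, u))
Pow(Add(85201, Function('C')(138, 147)), -1) = Pow(Add(85201, Add(Mul(-1, 138), Mul(2, 147))), -1) = Pow(Add(85201, Add(-138, 294)), -1) = Pow(Add(85201, 156), -1) = Pow(85357, -1) = Rational(1, 85357)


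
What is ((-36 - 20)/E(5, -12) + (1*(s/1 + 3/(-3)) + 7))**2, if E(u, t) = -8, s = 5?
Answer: 324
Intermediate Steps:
((-36 - 20)/E(5, -12) + (1*(s/1 + 3/(-3)) + 7))**2 = ((-36 - 20)/(-8) + (1*(5/1 + 3/(-3)) + 7))**2 = (-56*(-1/8) + (1*(5*1 + 3*(-1/3)) + 7))**2 = (7 + (1*(5 - 1) + 7))**2 = (7 + (1*4 + 7))**2 = (7 + (4 + 7))**2 = (7 + 11)**2 = 18**2 = 324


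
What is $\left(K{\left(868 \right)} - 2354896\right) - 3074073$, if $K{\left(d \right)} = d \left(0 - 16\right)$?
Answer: $-5442857$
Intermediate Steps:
$K{\left(d \right)} = - 16 d$ ($K{\left(d \right)} = d \left(-16\right) = - 16 d$)
$\left(K{\left(868 \right)} - 2354896\right) - 3074073 = \left(\left(-16\right) 868 - 2354896\right) - 3074073 = \left(-13888 - 2354896\right) - 3074073 = -2368784 - 3074073 = -5442857$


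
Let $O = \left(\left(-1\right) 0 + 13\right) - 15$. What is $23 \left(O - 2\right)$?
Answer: $-92$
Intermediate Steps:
$O = -2$ ($O = \left(0 + 13\right) - 15 = 13 - 15 = -2$)
$23 \left(O - 2\right) = 23 \left(-2 - 2\right) = 23 \left(-4\right) = -92$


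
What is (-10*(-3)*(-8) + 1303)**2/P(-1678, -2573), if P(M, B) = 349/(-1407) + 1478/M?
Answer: -1333897895337/1332584 ≈ -1.0010e+6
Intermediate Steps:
P(M, B) = -349/1407 + 1478/M (P(M, B) = 349*(-1/1407) + 1478/M = -349/1407 + 1478/M)
(-10*(-3)*(-8) + 1303)**2/P(-1678, -2573) = (-10*(-3)*(-8) + 1303)**2/(-349/1407 + 1478/(-1678)) = (30*(-8) + 1303)**2/(-349/1407 + 1478*(-1/1678)) = (-240 + 1303)**2/(-349/1407 - 739/839) = 1063**2/(-1332584/1180473) = 1129969*(-1180473/1332584) = -1333897895337/1332584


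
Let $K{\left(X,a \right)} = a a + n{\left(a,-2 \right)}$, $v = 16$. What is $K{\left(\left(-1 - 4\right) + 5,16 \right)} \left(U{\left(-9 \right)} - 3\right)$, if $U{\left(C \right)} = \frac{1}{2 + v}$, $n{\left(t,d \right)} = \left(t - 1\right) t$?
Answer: $- \frac{13144}{9} \approx -1460.4$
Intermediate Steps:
$n{\left(t,d \right)} = t \left(-1 + t\right)$ ($n{\left(t,d \right)} = \left(-1 + t\right) t = t \left(-1 + t\right)$)
$U{\left(C \right)} = \frac{1}{18}$ ($U{\left(C \right)} = \frac{1}{2 + 16} = \frac{1}{18}$)
$K{\left(X,a \right)} = a^{2} + a \left(-1 + a\right)$ ($K{\left(X,a \right)} = a a + a \left(-1 + a\right) = a^{2} + a \left(-1 + a\right)$)
$K{\left(\left(-1 - 4\right) + 5,16 \right)} \left(U{\left(-9 \right)} - 3\right) = 16 \left(-1 + 2 \cdot 16\right) \left(\frac{1}{18} - 3\right) = 16 \left(-1 + 32\right) \left(- \frac{53}{18}\right) = 16 \cdot 31 \left(- \frac{53}{18}\right) = 496 \left(- \frac{53}{18}\right) = - \frac{13144}{9}$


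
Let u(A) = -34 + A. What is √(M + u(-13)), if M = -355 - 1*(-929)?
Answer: √527 ≈ 22.956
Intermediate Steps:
M = 574 (M = -355 + 929 = 574)
√(M + u(-13)) = √(574 + (-34 - 13)) = √(574 - 47) = √527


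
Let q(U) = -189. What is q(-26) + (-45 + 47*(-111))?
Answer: -5451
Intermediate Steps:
q(-26) + (-45 + 47*(-111)) = -189 + (-45 + 47*(-111)) = -189 + (-45 - 5217) = -189 - 5262 = -5451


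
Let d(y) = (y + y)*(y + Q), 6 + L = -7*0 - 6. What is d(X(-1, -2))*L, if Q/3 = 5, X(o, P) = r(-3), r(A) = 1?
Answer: -384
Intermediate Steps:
X(o, P) = 1
Q = 15 (Q = 3*5 = 15)
L = -12 (L = -6 + (-7*0 - 6) = -6 + (0 - 6) = -6 - 6 = -12)
d(y) = 2*y*(15 + y) (d(y) = (y + y)*(y + 15) = (2*y)*(15 + y) = 2*y*(15 + y))
d(X(-1, -2))*L = (2*1*(15 + 1))*(-12) = (2*1*16)*(-12) = 32*(-12) = -384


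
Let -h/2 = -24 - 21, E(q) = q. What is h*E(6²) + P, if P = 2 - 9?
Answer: 3233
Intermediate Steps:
h = 90 (h = -2*(-24 - 21) = -2*(-45) = 90)
P = -7
h*E(6²) + P = 90*6² - 7 = 90*36 - 7 = 3240 - 7 = 3233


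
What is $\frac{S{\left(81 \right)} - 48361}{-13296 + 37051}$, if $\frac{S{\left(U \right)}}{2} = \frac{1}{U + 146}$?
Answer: $- \frac{2195589}{1078477} \approx -2.0358$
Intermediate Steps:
$S{\left(U \right)} = \frac{2}{146 + U}$ ($S{\left(U \right)} = \frac{2}{U + 146} = \frac{2}{146 + U}$)
$\frac{S{\left(81 \right)} - 48361}{-13296 + 37051} = \frac{\frac{2}{146 + 81} - 48361}{-13296 + 37051} = \frac{\frac{2}{227} - 48361}{23755} = \left(2 \cdot \frac{1}{227} - 48361\right) \frac{1}{23755} = \left(\frac{2}{227} - 48361\right) \frac{1}{23755} = \left(- \frac{10977945}{227}\right) \frac{1}{23755} = - \frac{2195589}{1078477}$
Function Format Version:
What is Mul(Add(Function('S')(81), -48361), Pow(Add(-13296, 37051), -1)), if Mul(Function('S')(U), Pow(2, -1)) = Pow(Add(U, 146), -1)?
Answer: Rational(-2195589, 1078477) ≈ -2.0358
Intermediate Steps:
Function('S')(U) = Mul(2, Pow(Add(146, U), -1)) (Function('S')(U) = Mul(2, Pow(Add(U, 146), -1)) = Mul(2, Pow(Add(146, U), -1)))
Mul(Add(Function('S')(81), -48361), Pow(Add(-13296, 37051), -1)) = Mul(Add(Mul(2, Pow(Add(146, 81), -1)), -48361), Pow(Add(-13296, 37051), -1)) = Mul(Add(Mul(2, Pow(227, -1)), -48361), Pow(23755, -1)) = Mul(Add(Mul(2, Rational(1, 227)), -48361), Rational(1, 23755)) = Mul(Add(Rational(2, 227), -48361), Rational(1, 23755)) = Mul(Rational(-10977945, 227), Rational(1, 23755)) = Rational(-2195589, 1078477)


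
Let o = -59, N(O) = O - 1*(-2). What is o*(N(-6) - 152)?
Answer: 9204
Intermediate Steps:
N(O) = 2 + O (N(O) = O + 2 = 2 + O)
o*(N(-6) - 152) = -59*((2 - 6) - 152) = -59*(-4 - 152) = -59*(-156) = 9204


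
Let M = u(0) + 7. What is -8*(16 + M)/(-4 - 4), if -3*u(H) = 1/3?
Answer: 206/9 ≈ 22.889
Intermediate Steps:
u(H) = -1/9 (u(H) = -1/3/3 = -1/3*1/3 = -1/9)
M = 62/9 (M = -1/9 + 7 = 62/9 ≈ 6.8889)
-8*(16 + M)/(-4 - 4) = -8*(16 + 62/9)/(-4 - 4) = -1648/(9*(-8)) = -1648*(-1)/(9*8) = -8*(-103/36) = 206/9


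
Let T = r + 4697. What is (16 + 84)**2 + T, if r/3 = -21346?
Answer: -49341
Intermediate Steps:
r = -64038 (r = 3*(-21346) = -64038)
T = -59341 (T = -64038 + 4697 = -59341)
(16 + 84)**2 + T = (16 + 84)**2 - 59341 = 100**2 - 59341 = 10000 - 59341 = -49341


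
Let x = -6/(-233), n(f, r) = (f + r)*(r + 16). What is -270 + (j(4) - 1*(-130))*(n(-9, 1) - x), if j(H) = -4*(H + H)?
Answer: -3168922/233 ≈ -13601.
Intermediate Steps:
n(f, r) = (16 + r)*(f + r) (n(f, r) = (f + r)*(16 + r) = (16 + r)*(f + r))
x = 6/233 (x = -6*(-1/233) = 6/233 ≈ 0.025751)
j(H) = -8*H
-270 + (j(4) - 1*(-130))*(n(-9, 1) - x) = -270 + (-8*4 - 1*(-130))*((1**2 + 16*(-9) + 16*1 - 9*1) - 1*6/233) = -270 + (-32 + 130)*((1 - 144 + 16 - 9) - 6/233) = -270 + 98*(-136 - 6/233) = -270 + 98*(-31694/233) = -270 - 3106012/233 = -3168922/233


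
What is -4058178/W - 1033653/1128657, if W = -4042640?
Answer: 66934007171/760458989080 ≈ 0.088018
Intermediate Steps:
-4058178/W - 1033653/1128657 = -4058178/(-4042640) - 1033653/1128657 = -4058178*(-1/4042640) - 1033653*1/1128657 = 2029089/2021320 - 344551/376219 = 66934007171/760458989080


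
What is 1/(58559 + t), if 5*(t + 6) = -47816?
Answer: 5/244949 ≈ 2.0412e-5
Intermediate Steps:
t = -47846/5 (t = -6 + (1/5)*(-47816) = -6 - 47816/5 = -47846/5 ≈ -9569.2)
1/(58559 + t) = 1/(58559 - 47846/5) = 1/(244949/5) = 5/244949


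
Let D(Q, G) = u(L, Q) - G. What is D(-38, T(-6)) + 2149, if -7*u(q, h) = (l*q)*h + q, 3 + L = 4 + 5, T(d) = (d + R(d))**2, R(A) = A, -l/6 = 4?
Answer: 8557/7 ≈ 1222.4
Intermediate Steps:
l = -24 (l = -6*4 = -24)
T(d) = 4*d**2 (T(d) = (d + d)**2 = (2*d)**2 = 4*d**2)
L = 6 (L = -3 + (4 + 5) = -3 + 9 = 6)
u(q, h) = -q/7 + 24*h*q/7 (u(q, h) = -((-24*q)*h + q)/7 = -(-24*h*q + q)/7 = -(q - 24*h*q)/7 = -q/7 + 24*h*q/7)
D(Q, G) = -6/7 - G + 144*Q/7 (D(Q, G) = (1/7)*6*(-1 + 24*Q) - G = (-6/7 + 144*Q/7) - G = -6/7 - G + 144*Q/7)
D(-38, T(-6)) + 2149 = (-6/7 - 4*(-6)**2 + (144/7)*(-38)) + 2149 = (-6/7 - 4*36 - 5472/7) + 2149 = (-6/7 - 1*144 - 5472/7) + 2149 = (-6/7 - 144 - 5472/7) + 2149 = -6486/7 + 2149 = 8557/7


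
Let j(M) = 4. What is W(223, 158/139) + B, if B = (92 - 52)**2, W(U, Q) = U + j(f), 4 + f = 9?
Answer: 1827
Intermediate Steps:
f = 5 (f = -4 + 9 = 5)
W(U, Q) = 4 + U (W(U, Q) = U + 4 = 4 + U)
B = 1600 (B = 40**2 = 1600)
W(223, 158/139) + B = (4 + 223) + 1600 = 227 + 1600 = 1827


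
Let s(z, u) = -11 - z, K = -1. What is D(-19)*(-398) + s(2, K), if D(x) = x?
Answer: 7549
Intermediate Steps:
D(-19)*(-398) + s(2, K) = -19*(-398) + (-11 - 1*2) = 7562 + (-11 - 2) = 7562 - 13 = 7549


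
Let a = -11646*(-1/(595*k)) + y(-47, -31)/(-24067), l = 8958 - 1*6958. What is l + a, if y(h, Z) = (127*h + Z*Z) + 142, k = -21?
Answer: 200404948796/100239055 ≈ 1999.3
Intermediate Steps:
l = 2000 (l = 8958 - 6958 = 2000)
y(h, Z) = 142 + Z² + 127*h (y(h, Z) = (127*h + Z²) + 142 = (Z² + 127*h) + 142 = 142 + Z² + 127*h)
a = -73161204/100239055 (a = -11646/((-21*(-595))) + (142 + (-31)² + 127*(-47))/(-24067) = -11646/12495 + (142 + 961 - 5969)*(-1/24067) = -11646*1/12495 - 4866*(-1/24067) = -3882/4165 + 4866/24067 = -73161204/100239055 ≈ -0.72987)
l + a = 2000 - 73161204/100239055 = 200404948796/100239055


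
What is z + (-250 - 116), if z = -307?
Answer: -673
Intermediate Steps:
z + (-250 - 116) = -307 + (-250 - 116) = -307 - 366 = -673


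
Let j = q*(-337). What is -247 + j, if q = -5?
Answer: 1438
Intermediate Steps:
j = 1685 (j = -5*(-337) = 1685)
-247 + j = -247 + 1685 = 1438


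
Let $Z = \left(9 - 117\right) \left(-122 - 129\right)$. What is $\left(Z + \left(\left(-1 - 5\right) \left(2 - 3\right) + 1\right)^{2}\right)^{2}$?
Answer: $737502649$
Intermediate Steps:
$Z = 27108$ ($Z = \left(-108\right) \left(-251\right) = 27108$)
$\left(Z + \left(\left(-1 - 5\right) \left(2 - 3\right) + 1\right)^{2}\right)^{2} = \left(27108 + \left(\left(-1 - 5\right) \left(2 - 3\right) + 1\right)^{2}\right)^{2} = \left(27108 + \left(\left(-6\right) \left(-1\right) + 1\right)^{2}\right)^{2} = \left(27108 + \left(6 + 1\right)^{2}\right)^{2} = \left(27108 + 7^{2}\right)^{2} = \left(27108 + 49\right)^{2} = 27157^{2} = 737502649$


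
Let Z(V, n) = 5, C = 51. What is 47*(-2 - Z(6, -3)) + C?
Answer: -278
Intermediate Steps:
47*(-2 - Z(6, -3)) + C = 47*(-2 - 1*5) + 51 = 47*(-2 - 5) + 51 = 47*(-7) + 51 = -329 + 51 = -278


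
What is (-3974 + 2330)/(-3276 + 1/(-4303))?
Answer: 7074132/14096629 ≈ 0.50183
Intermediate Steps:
(-3974 + 2330)/(-3276 + 1/(-4303)) = -1644/(-3276 - 1/4303) = -1644/(-14096629/4303) = -1644*(-4303/14096629) = 7074132/14096629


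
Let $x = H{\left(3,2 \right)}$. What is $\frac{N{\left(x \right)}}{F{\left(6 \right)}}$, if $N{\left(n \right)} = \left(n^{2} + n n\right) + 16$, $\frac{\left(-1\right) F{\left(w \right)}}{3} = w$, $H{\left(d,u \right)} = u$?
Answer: $- \frac{4}{3} \approx -1.3333$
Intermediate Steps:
$F{\left(w \right)} = - 3 w$
$x = 2$
$N{\left(n \right)} = 16 + 2 n^{2}$ ($N{\left(n \right)} = \left(n^{2} + n^{2}\right) + 16 = 2 n^{2} + 16 = 16 + 2 n^{2}$)
$\frac{N{\left(x \right)}}{F{\left(6 \right)}} = \frac{16 + 2 \cdot 2^{2}}{\left(-3\right) 6} = \frac{16 + 2 \cdot 4}{-18} = \left(16 + 8\right) \left(- \frac{1}{18}\right) = 24 \left(- \frac{1}{18}\right) = - \frac{4}{3}$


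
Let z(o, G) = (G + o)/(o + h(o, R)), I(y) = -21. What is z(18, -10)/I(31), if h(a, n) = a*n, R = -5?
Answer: 1/189 ≈ 0.0052910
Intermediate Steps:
z(o, G) = -(G + o)/(4*o) (z(o, G) = (G + o)/(o + o*(-5)) = (G + o)/(o - 5*o) = (G + o)/((-4*o)) = (G + o)*(-1/(4*o)) = -(G + o)/(4*o))
z(18, -10)/I(31) = ((¼)*(-1*(-10) - 1*18)/18)/(-21) = ((¼)*(1/18)*(10 - 18))*(-1/21) = ((¼)*(1/18)*(-8))*(-1/21) = -⅑*(-1/21) = 1/189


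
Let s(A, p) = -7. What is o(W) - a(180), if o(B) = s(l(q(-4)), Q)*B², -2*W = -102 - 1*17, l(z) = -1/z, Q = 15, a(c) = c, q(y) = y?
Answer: -99847/4 ≈ -24962.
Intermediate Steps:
W = 119/2 (W = -(-102 - 1*17)/2 = -(-102 - 17)/2 = -½*(-119) = 119/2 ≈ 59.500)
o(B) = -7*B²
o(W) - a(180) = -7*(119/2)² - 1*180 = -7*14161/4 - 180 = -99127/4 - 180 = -99847/4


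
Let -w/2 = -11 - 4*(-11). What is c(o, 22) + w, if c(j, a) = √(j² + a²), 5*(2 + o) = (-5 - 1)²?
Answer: -66 + 2*√3194/5 ≈ -43.394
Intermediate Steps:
o = 26/5 (o = -2 + (-5 - 1)²/5 = -2 + (⅕)*(-6)² = -2 + (⅕)*36 = -2 + 36/5 = 26/5 ≈ 5.2000)
c(j, a) = √(a² + j²)
w = -66 (w = -2*(-11 - 4*(-11)) = -2*(-11 + 44) = -2*33 = -66)
c(o, 22) + w = √(22² + (26/5)²) - 66 = √(484 + 676/25) - 66 = √(12776/25) - 66 = 2*√3194/5 - 66 = -66 + 2*√3194/5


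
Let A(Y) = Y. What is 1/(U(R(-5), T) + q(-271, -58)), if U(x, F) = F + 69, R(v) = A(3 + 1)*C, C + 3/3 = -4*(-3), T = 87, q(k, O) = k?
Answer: -1/115 ≈ -0.0086956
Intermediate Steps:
C = 11 (C = -1 - 4*(-3) = -1 + 12 = 11)
R(v) = 44 (R(v) = (3 + 1)*11 = 4*11 = 44)
U(x, F) = 69 + F
1/(U(R(-5), T) + q(-271, -58)) = 1/((69 + 87) - 271) = 1/(156 - 271) = 1/(-115) = -1/115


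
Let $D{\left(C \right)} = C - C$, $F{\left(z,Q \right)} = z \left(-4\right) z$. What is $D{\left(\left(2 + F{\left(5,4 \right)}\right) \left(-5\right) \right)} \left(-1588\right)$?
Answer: $0$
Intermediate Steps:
$F{\left(z,Q \right)} = - 4 z^{2}$ ($F{\left(z,Q \right)} = - 4 z z = - 4 z^{2}$)
$D{\left(C \right)} = 0$
$D{\left(\left(2 + F{\left(5,4 \right)}\right) \left(-5\right) \right)} \left(-1588\right) = 0 \left(-1588\right) = 0$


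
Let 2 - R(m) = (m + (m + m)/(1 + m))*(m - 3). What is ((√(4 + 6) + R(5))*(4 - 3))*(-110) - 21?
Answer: 3677/3 - 110*√10 ≈ 877.82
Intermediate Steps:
R(m) = 2 - (-3 + m)*(m + 2*m/(1 + m)) (R(m) = 2 - (m + (m + m)/(1 + m))*(m - 3) = 2 - (m + (2*m)/(1 + m))*(-3 + m) = 2 - (m + 2*m/(1 + m))*(-3 + m) = 2 - (-3 + m)*(m + 2*m/(1 + m)))
((√(4 + 6) + R(5))*(4 - 3))*(-110) - 21 = ((√(4 + 6) + (2 - 1*5³ + 11*5)/(1 + 5))*(4 - 3))*(-110) - 21 = ((√10 + (2 - 1*125 + 55)/6)*1)*(-110) - 21 = ((√10 + (2 - 125 + 55)/6)*1)*(-110) - 21 = ((√10 + (⅙)*(-68))*1)*(-110) - 21 = ((√10 - 34/3)*1)*(-110) - 21 = ((-34/3 + √10)*1)*(-110) - 21 = (-34/3 + √10)*(-110) - 21 = (3740/3 - 110*√10) - 21 = 3677/3 - 110*√10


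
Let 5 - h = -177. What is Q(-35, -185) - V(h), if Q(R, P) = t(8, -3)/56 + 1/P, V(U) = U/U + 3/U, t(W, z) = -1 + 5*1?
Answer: -16001/16835 ≈ -0.95046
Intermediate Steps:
h = 182 (h = 5 - 1*(-177) = 5 + 177 = 182)
t(W, z) = 4 (t(W, z) = -1 + 5 = 4)
V(U) = 1 + 3/U
Q(R, P) = 1/14 + 1/P (Q(R, P) = 4/56 + 1/P = 4*(1/56) + 1/P = 1/14 + 1/P)
Q(-35, -185) - V(h) = (1/14)*(14 - 185)/(-185) - (3 + 182)/182 = (1/14)*(-1/185)*(-171) - 185/182 = 171/2590 - 1*185/182 = 171/2590 - 185/182 = -16001/16835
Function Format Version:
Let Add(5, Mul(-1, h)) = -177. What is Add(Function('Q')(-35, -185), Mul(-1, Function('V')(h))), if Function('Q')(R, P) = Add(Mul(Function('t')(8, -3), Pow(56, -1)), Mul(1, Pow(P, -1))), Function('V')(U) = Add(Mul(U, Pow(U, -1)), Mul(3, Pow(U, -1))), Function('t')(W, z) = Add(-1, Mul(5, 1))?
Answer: Rational(-16001, 16835) ≈ -0.95046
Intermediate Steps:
h = 182 (h = Add(5, Mul(-1, -177)) = Add(5, 177) = 182)
Function('t')(W, z) = 4 (Function('t')(W, z) = Add(-1, 5) = 4)
Function('V')(U) = Add(1, Mul(3, Pow(U, -1)))
Function('Q')(R, P) = Add(Rational(1, 14), Pow(P, -1)) (Function('Q')(R, P) = Add(Mul(4, Pow(56, -1)), Mul(1, Pow(P, -1))) = Add(Mul(4, Rational(1, 56)), Pow(P, -1)) = Add(Rational(1, 14), Pow(P, -1)))
Add(Function('Q')(-35, -185), Mul(-1, Function('V')(h))) = Add(Mul(Rational(1, 14), Pow(-185, -1), Add(14, -185)), Mul(-1, Mul(Pow(182, -1), Add(3, 182)))) = Add(Mul(Rational(1, 14), Rational(-1, 185), -171), Mul(-1, Mul(Rational(1, 182), 185))) = Add(Rational(171, 2590), Mul(-1, Rational(185, 182))) = Add(Rational(171, 2590), Rational(-185, 182)) = Rational(-16001, 16835)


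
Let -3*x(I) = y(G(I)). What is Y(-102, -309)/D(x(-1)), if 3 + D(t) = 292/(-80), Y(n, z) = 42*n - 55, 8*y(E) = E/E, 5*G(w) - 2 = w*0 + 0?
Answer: 86780/133 ≈ 652.48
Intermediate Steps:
G(w) = 2/5 (G(w) = 2/5 + (w*0 + 0)/5 = 2/5 + (0 + 0)/5 = 2/5 + (1/5)*0 = 2/5 + 0 = 2/5)
y(E) = 1/8 (y(E) = (E/E)/8 = (1/8)*1 = 1/8)
Y(n, z) = -55 + 42*n
x(I) = -1/24 (x(I) = -1/3*1/8 = -1/24)
D(t) = -133/20 (D(t) = -3 + 292/(-80) = -3 + 292*(-1/80) = -3 - 73/20 = -133/20)
Y(-102, -309)/D(x(-1)) = (-55 + 42*(-102))/(-133/20) = (-55 - 4284)*(-20/133) = -4339*(-20/133) = 86780/133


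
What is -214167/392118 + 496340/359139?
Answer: 39236041969/46941622134 ≈ 0.83585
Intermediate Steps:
-214167/392118 + 496340/359139 = -214167*1/392118 + 496340*(1/359139) = -71389/130706 + 496340/359139 = 39236041969/46941622134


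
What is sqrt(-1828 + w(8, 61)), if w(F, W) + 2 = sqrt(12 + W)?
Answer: sqrt(-1830 + sqrt(73)) ≈ 42.679*I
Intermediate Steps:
w(F, W) = -2 + sqrt(12 + W)
sqrt(-1828 + w(8, 61)) = sqrt(-1828 + (-2 + sqrt(12 + 61))) = sqrt(-1828 + (-2 + sqrt(73))) = sqrt(-1830 + sqrt(73))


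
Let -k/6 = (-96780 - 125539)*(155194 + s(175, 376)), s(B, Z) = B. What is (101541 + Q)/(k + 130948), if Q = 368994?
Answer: 24765/10907842906 ≈ 2.2704e-6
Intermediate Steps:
k = 207248884266 (k = -6*(-96780 - 125539)*(155194 + 175) = -(-1333914)*155369 = -6*(-34541480711) = 207248884266)
(101541 + Q)/(k + 130948) = (101541 + 368994)/(207248884266 + 130948) = 470535/207249015214 = 470535*(1/207249015214) = 24765/10907842906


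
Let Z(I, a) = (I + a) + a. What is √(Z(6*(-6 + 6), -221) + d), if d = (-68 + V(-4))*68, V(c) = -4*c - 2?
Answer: 11*I*√34 ≈ 64.141*I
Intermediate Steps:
V(c) = -2 - 4*c
Z(I, a) = I + 2*a
d = -3672 (d = (-68 + (-2 - 4*(-4)))*68 = (-68 + (-2 + 16))*68 = (-68 + 14)*68 = -54*68 = -3672)
√(Z(6*(-6 + 6), -221) + d) = √((6*(-6 + 6) + 2*(-221)) - 3672) = √((6*0 - 442) - 3672) = √((0 - 442) - 3672) = √(-442 - 3672) = √(-4114) = 11*I*√34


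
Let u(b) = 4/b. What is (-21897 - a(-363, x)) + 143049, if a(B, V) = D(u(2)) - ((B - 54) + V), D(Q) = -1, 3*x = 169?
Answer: 362377/3 ≈ 1.2079e+5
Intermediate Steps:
x = 169/3 (x = (⅓)*169 = 169/3 ≈ 56.333)
a(B, V) = 53 - B - V (a(B, V) = -1 - ((B - 54) + V) = -1 - ((-54 + B) + V) = -1 - (-54 + B + V) = -1 + (54 - B - V) = 53 - B - V)
(-21897 - a(-363, x)) + 143049 = (-21897 - (53 - 1*(-363) - 1*169/3)) + 143049 = (-21897 - (53 + 363 - 169/3)) + 143049 = (-21897 - 1*1079/3) + 143049 = (-21897 - 1079/3) + 143049 = -66770/3 + 143049 = 362377/3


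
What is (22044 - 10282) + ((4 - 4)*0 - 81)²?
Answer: 18323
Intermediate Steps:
(22044 - 10282) + ((4 - 4)*0 - 81)² = 11762 + (0*0 - 81)² = 11762 + (0 - 81)² = 11762 + (-81)² = 11762 + 6561 = 18323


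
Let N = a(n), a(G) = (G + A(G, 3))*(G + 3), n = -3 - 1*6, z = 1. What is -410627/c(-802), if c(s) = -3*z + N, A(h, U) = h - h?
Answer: -410627/51 ≈ -8051.5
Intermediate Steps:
A(h, U) = 0
n = -9 (n = -3 - 6 = -9)
a(G) = G*(3 + G) (a(G) = (G + 0)*(G + 3) = G*(3 + G))
N = 54 (N = -9*(3 - 9) = -9*(-6) = 54)
c(s) = 51 (c(s) = -3*1 + 54 = -3 + 54 = 51)
-410627/c(-802) = -410627/51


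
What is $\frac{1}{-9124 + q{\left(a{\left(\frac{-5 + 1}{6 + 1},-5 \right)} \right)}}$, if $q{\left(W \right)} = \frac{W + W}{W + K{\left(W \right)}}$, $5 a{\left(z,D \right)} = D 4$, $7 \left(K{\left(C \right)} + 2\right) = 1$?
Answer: $- \frac{41}{374028} \approx -0.00010962$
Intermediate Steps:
$K{\left(C \right)} = - \frac{13}{7}$ ($K{\left(C \right)} = -2 + \frac{1}{7} \cdot 1 = -2 + \frac{1}{7} = - \frac{13}{7}$)
$a{\left(z,D \right)} = \frac{4 D}{5}$ ($a{\left(z,D \right)} = \frac{D 4}{5} = \frac{4 D}{5}$)
$q{\left(W \right)} = \frac{2 W}{- \frac{13}{7} + W}$ ($q{\left(W \right)} = \frac{W + W}{W - \frac{13}{7}} = \frac{2 W}{- \frac{13}{7} + W}$)
$\frac{1}{-9124 + q{\left(a{\left(\frac{-5 + 1}{6 + 1},-5 \right)} \right)}} = \frac{1}{-9124 + \frac{14 \cdot \frac{4}{5} \left(-5\right)}{-13 + 7 \cdot \frac{4}{5} \left(-5\right)}} = \frac{1}{-9124 + 14 \left(-4\right) \frac{1}{-13 + 7 \left(-4\right)}} = \frac{1}{-9124 + 14 \left(-4\right) \frac{1}{-13 - 28}} = \frac{1}{-9124 + 14 \left(-4\right) \frac{1}{-41}} = \frac{1}{-9124 + 14 \left(-4\right) \left(- \frac{1}{41}\right)} = \frac{1}{-9124 + \frac{56}{41}} = \frac{1}{- \frac{374028}{41}} = - \frac{41}{374028}$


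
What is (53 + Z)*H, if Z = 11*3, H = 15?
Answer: 1290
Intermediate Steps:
Z = 33
(53 + Z)*H = (53 + 33)*15 = 86*15 = 1290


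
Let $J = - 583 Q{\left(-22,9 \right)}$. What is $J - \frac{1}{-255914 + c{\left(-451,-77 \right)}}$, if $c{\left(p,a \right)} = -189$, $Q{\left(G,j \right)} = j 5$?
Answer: $- \frac{6718862204}{256103} \approx -26235.0$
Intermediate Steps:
$Q{\left(G,j \right)} = 5 j$
$J = -26235$ ($J = - 583 \cdot 5 \cdot 9 = \left(-583\right) 45 = -26235$)
$J - \frac{1}{-255914 + c{\left(-451,-77 \right)}} = -26235 - \frac{1}{-255914 - 189} = -26235 - \frac{1}{-256103} = -26235 - - \frac{1}{256103} = -26235 + \frac{1}{256103} = - \frac{6718862204}{256103}$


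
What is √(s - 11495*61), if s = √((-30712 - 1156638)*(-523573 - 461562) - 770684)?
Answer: √(-701195 + √1169699271566) ≈ 616.71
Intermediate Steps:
s = √1169699271566 (s = √(-1187350*(-985135) - 770684) = √(1169700042250 - 770684) = √1169699271566 ≈ 1.0815e+6)
√(s - 11495*61) = √(√1169699271566 - 11495*61) = √(√1169699271566 - 701195) = √(-701195 + √1169699271566)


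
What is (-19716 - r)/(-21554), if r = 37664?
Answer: 28690/10777 ≈ 2.6622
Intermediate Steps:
(-19716 - r)/(-21554) = (-19716 - 1*37664)/(-21554) = (-19716 - 37664)*(-1/21554) = -57380*(-1/21554) = 28690/10777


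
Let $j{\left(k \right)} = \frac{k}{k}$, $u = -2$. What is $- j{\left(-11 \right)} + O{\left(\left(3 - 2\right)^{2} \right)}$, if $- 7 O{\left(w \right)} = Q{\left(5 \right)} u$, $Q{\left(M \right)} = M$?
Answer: $\frac{3}{7} \approx 0.42857$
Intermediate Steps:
$j{\left(k \right)} = 1$
$O{\left(w \right)} = \frac{10}{7}$ ($O{\left(w \right)} = - \frac{5 \left(-2\right)}{7} = \left(- \frac{1}{7}\right) \left(-10\right) = \frac{10}{7}$)
$- j{\left(-11 \right)} + O{\left(\left(3 - 2\right)^{2} \right)} = \left(-1\right) 1 + \frac{10}{7} = -1 + \frac{10}{7} = \frac{3}{7}$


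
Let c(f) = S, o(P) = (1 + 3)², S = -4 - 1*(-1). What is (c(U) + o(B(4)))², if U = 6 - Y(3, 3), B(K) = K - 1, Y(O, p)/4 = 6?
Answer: 169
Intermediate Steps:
S = -3 (S = -4 + 1 = -3)
Y(O, p) = 24 (Y(O, p) = 4*6 = 24)
B(K) = -1 + K
o(P) = 16 (o(P) = 4² = 16)
U = -18 (U = 6 - 1*24 = 6 - 24 = -18)
c(f) = -3
(c(U) + o(B(4)))² = (-3 + 16)² = 13² = 169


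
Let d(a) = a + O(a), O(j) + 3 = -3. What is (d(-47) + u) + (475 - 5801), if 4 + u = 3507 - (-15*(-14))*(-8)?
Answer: -196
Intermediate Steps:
O(j) = -6 (O(j) = -3 - 3 = -6)
d(a) = -6 + a (d(a) = a - 6 = -6 + a)
u = 5183 (u = -4 + (3507 - (-15*(-14))*(-8)) = -4 + (3507 - 210*(-8)) = -4 + (3507 - 1*(-1680)) = -4 + (3507 + 1680) = -4 + 5187 = 5183)
(d(-47) + u) + (475 - 5801) = ((-6 - 47) + 5183) + (475 - 5801) = (-53 + 5183) - 5326 = 5130 - 5326 = -196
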